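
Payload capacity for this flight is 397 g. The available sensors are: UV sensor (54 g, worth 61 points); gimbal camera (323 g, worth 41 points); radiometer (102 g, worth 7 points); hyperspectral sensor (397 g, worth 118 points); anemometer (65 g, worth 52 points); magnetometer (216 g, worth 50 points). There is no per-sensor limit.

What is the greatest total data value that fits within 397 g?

Ranking by ratio (data value/g): UV sensor 1.13, anemometer 0.80, hyperspectral sensor 0.30.
Taking 7×UV sensor: 378 g used, 427 in data value.

427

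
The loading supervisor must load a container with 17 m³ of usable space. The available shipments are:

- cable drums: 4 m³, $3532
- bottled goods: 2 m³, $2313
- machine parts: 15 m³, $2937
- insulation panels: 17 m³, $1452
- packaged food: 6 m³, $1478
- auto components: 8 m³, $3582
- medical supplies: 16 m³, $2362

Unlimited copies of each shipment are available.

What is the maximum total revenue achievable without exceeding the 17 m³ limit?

The ratio ordering already packs tightly: 8×bottled goods, 16 m³, 18504.
Every other selection either busts 17 m³ or fails to beat 18504.

18504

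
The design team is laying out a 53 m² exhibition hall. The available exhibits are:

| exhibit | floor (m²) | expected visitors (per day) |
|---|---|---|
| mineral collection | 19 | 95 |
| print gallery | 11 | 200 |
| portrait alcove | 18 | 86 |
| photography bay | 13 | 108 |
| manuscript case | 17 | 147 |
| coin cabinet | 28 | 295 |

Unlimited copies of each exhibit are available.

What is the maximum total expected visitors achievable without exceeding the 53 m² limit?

800

Density check — print gallery 18.18, coin cabinet 10.54, manuscript case 8.65 are the best per m².
Taking 4×print gallery: 44 m² used, 800 in expected visitors.
No other feasible combination exceeds 800.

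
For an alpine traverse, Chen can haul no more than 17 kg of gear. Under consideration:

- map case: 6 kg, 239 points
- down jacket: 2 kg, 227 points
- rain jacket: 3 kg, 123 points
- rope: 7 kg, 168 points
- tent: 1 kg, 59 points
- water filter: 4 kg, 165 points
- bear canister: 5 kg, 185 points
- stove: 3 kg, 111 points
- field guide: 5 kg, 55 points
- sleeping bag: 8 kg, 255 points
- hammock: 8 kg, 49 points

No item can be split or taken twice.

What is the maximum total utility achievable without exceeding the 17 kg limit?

833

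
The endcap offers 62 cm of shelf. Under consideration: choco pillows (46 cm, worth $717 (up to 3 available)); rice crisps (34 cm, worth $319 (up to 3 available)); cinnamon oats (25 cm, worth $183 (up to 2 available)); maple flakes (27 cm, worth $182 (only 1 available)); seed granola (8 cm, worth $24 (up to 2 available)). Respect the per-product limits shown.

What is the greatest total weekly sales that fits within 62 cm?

765

Density check — choco pillows 15.59, rice crisps 9.38, cinnamon oats 7.32, maple flakes 6.74 are the best per cm.
Taking choco pillows + 2×seed granola: 62 cm used, 765 in weekly sales.
That's the maximum — no swap from here does better than 765.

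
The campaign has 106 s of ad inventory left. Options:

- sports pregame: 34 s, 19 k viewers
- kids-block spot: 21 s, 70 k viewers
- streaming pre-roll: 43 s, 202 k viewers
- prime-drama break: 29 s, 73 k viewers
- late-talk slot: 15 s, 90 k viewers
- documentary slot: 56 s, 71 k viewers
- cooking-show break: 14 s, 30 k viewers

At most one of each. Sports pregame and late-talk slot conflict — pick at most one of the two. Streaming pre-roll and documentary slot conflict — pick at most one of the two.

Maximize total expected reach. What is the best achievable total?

395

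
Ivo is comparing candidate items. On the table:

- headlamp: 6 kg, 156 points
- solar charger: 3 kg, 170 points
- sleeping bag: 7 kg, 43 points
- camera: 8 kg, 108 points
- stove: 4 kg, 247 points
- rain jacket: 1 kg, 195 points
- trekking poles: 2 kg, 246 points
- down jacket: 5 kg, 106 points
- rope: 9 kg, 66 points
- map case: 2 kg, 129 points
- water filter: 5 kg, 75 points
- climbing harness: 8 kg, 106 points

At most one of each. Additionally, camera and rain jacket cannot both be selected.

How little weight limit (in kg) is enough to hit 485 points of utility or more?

5

Minimise kg subject to total utility ≥ 485.
rain jacket + trekking poles + map case: 570 utility at 5 kg.
No combination under 5 kg hits 485.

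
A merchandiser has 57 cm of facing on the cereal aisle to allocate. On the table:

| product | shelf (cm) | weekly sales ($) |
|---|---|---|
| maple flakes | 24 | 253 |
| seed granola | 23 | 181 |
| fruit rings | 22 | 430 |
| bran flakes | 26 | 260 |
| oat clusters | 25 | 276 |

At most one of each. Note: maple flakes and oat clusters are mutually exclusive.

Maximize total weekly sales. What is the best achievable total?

706

The ratio ordering already packs tightly: fruit rings + oat clusters, 47 cm, 706.
Runner-up fruit rings + bran flakes tops out at 690.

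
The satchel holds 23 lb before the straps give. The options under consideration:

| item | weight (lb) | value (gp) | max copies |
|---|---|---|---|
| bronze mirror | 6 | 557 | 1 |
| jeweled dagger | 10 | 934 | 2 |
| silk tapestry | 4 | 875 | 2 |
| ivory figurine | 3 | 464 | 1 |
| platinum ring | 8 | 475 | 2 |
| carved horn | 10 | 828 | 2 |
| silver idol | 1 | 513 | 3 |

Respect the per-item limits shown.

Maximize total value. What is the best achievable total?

The ratio ordering already packs tightly: bronze mirror + 2×silk tapestry + ivory figurine + 3×silver idol, 20 lb, 4310.
Every other selection either busts 23 lb or exceeds an availability limit or fails to beat 4310.

4310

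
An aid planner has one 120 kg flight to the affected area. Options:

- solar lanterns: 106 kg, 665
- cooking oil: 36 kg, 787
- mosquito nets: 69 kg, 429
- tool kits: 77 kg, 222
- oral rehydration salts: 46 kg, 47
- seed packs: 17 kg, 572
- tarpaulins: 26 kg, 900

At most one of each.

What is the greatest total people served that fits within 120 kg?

Density check — tarpaulins 34.62, seed packs 33.65, cooking oil 21.86 are the best per kg.
Best packing: cooking oil + seed packs + tarpaulins — 79 kg, 2259 total.
Runner-up mosquito nets + seed packs + tarpaulins tops out at 1901.

2259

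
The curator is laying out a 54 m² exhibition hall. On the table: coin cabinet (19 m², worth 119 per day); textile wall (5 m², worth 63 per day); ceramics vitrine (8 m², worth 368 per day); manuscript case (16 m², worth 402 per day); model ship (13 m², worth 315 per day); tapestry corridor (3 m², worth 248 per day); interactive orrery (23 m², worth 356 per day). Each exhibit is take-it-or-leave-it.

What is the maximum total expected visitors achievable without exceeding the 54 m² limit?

Taking textile wall + ceramics vitrine + manuscript case + model ship + tapestry corridor: 45 m² used, 1396 in expected visitors.

1396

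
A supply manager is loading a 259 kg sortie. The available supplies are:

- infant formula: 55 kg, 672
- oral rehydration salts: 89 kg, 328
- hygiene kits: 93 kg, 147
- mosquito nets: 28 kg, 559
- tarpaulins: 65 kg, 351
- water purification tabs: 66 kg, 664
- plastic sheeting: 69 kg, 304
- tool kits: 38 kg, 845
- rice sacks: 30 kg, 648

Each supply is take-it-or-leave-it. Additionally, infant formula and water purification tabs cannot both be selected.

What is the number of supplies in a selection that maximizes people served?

Best achievable people served is 3075.
infant formula + mosquito nets + tarpaulins + tool kits + rice sacks hits 3075 at 216 kg.
Every optimal selection uses 5 supplies.

5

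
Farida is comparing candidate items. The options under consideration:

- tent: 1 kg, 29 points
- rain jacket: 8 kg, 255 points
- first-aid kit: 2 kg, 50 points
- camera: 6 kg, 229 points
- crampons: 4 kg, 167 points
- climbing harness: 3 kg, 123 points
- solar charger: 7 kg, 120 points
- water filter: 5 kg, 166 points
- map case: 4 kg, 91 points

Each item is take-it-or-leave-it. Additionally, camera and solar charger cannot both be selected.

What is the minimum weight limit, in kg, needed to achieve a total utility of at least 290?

7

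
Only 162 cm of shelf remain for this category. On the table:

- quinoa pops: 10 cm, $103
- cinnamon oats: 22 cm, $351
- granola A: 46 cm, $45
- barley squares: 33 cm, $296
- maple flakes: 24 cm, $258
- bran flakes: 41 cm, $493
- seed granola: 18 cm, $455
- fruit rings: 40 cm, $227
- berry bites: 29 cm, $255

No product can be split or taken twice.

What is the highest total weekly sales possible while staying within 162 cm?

Ranking by ratio (weekly sales/cm): seed granola 25.28, cinnamon oats 15.95, bran flakes 12.02, maple flakes 10.75.
Quinoa pops + cinnamon oats + barley squares + maple flakes + bran flakes + seed granola uses 148 of the 162 cm and totals 1956.
The closest alternative, quinoa pops + cinnamon oats + barley squares + bran flakes + seed granola + berry bites, reaches only 1953.

1956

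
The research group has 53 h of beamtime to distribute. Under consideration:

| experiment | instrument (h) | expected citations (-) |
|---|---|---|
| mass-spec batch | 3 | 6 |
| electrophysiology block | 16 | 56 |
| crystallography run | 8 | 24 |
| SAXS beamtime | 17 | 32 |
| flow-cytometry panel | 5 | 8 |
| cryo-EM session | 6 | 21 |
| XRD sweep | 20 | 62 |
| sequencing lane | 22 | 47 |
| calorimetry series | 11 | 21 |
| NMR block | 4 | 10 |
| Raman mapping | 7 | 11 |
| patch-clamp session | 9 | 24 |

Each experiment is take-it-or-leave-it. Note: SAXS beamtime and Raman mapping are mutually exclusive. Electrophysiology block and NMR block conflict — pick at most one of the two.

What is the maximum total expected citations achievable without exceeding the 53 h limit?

Mass-spec batch + electrophysiology block + crystallography run + cryo-EM session + XRD sweep uses 53 of the 53 h and totals 169.

169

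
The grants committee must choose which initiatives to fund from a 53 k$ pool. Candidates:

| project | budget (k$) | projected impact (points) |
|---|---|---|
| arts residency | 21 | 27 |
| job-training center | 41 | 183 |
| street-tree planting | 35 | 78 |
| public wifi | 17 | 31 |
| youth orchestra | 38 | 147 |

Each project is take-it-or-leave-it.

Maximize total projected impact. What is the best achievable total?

183

Density check — job-training center 4.46, youth orchestra 3.87, street-tree planting 2.23, public wifi 1.82 are the best per k$.
Best packing: job-training center — 41 k$, 183 total.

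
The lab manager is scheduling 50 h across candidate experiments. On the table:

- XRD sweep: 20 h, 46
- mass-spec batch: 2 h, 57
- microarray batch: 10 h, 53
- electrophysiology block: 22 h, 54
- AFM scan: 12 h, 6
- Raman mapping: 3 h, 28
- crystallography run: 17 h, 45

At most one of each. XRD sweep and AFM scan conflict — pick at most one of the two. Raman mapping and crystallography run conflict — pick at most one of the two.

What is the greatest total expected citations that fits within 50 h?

201

XRD sweep + mass-spec batch + microarray batch + crystallography run uses 49 of the 50 h and totals 201.
That's the maximum — no feasible swap from here does better than 201.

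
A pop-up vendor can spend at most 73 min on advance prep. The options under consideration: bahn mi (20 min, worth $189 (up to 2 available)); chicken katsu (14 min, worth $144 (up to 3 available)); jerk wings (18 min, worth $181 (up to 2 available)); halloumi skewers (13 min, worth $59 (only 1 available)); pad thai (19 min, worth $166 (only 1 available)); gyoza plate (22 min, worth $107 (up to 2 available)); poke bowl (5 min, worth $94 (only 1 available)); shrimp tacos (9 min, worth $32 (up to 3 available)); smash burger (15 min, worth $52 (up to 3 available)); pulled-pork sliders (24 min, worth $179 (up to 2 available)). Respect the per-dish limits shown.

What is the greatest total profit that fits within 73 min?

760

Filling by ratio: 3×chicken katsu + jerk wings + poke bowl for 707, with 8 min left unused.
Dropping chicken katsu and jerk wings frees 32 min; slotting in 2×bahn mi (40 min) lifts the total to 760 at 73 min.
No other feasible combination exceeds 760.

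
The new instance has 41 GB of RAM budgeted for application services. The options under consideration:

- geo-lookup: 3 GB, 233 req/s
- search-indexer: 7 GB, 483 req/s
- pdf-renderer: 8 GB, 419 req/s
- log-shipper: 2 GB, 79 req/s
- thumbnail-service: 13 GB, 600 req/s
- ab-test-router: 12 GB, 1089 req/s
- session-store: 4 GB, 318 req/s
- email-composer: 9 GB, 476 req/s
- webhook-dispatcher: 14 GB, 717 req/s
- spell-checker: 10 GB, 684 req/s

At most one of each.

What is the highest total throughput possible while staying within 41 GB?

Ranking by ratio (throughput/GB): ab-test-router 90.75, session-store 79.50, geo-lookup 77.67.
Greedy by ratio would take geo-lookup + search-indexer + log-shipper + ab-test-router + session-store + spell-checker: 38 GB used, total 2886.
Replace geo-lookup and log-shipper with pdf-renderer: the trade gains 107 net, giving 2993 at 41 GB.
Runner-up geo-lookup + search-indexer + ab-test-router + email-composer + spell-checker tops out at 2965.

2993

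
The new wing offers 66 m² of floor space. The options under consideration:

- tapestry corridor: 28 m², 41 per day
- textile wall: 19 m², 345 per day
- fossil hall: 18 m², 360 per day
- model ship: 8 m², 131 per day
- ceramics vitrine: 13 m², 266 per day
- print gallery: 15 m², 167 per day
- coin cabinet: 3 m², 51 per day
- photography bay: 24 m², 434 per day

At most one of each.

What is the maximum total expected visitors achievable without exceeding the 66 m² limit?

1242

By expected visitors per m²: ceramics vitrine 20.46, fossil hall 20.00, textile wall 18.16, photography bay 18.08 lead.
Greedy by ratio would take textile wall + fossil hall + model ship + ceramics vitrine + coin cabinet: 61 m² used, total 1153.
The 19 m² tied up in textile wall is better spent on photography bay — total rises to 1242 (66 m²).
An exhaustive check of the 256 subsets confirms 1242.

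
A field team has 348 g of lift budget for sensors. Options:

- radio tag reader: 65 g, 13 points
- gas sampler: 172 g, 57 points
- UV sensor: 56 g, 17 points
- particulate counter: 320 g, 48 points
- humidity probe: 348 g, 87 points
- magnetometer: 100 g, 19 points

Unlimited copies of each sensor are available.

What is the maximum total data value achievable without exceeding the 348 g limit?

114

Density check — gas sampler 0.33, UV sensor 0.30, humidity probe 0.25 are the best per g.
The ratio ordering already packs tightly: 2×gas sampler, 344 g, 114.
The spare 4 g is too small for any remaining sensor, and no exchange beats 114.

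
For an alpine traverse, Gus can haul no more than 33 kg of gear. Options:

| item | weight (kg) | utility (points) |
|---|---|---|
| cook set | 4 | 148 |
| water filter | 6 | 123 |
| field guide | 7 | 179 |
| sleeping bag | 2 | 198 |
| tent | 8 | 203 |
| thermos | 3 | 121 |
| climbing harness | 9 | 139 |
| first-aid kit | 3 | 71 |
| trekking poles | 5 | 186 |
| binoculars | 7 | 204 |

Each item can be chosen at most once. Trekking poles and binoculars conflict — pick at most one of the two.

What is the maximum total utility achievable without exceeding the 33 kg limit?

1106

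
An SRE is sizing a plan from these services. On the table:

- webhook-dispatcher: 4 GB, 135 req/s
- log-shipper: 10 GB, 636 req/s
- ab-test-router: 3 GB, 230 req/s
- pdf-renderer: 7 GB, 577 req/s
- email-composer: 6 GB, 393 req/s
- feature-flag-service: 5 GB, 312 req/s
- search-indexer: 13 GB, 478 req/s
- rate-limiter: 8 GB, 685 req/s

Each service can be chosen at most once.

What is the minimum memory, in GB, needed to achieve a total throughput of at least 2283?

Look for the lowest-memory combination reaching 2283.
log-shipper + pdf-renderer + email-composer + rate-limiter reaches 2291 using 31 GB.
Below 31 GB the best achievable stays under 2283.

31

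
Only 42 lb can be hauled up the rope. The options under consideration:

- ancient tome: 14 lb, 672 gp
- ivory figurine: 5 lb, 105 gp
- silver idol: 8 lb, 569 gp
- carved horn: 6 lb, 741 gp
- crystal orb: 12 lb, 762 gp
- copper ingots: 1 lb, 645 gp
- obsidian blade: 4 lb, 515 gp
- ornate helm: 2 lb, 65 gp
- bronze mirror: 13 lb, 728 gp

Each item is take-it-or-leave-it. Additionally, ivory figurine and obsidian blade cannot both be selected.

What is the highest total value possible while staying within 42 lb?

3510

Density check — copper ingots 645.00, obsidian blade 128.75, carved horn 123.50, silver idol 71.12 are the best per lb.
Best packing: silver idol + carved horn + crystal orb + copper ingots + ornate helm + bronze mirror — 42 lb, 3510 total.
Nothing else feasible within 42 lb beats 3510.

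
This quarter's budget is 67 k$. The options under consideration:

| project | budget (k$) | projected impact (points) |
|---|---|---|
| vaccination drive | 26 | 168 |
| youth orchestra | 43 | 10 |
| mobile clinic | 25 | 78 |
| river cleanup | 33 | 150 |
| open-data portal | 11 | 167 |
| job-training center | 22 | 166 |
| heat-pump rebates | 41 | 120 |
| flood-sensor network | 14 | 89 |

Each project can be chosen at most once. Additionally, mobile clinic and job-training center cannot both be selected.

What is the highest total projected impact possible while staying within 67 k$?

Vaccination drive + open-data portal + job-training center uses 59 of the 67 k$ and totals 501.
An exhaustive check of the 256 subsets confirms 501.

501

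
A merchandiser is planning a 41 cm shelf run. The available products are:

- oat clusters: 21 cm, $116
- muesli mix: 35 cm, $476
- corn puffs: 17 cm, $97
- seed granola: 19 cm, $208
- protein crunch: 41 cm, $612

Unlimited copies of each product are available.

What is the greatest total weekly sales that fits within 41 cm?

Density check — protein crunch 14.93, muesli mix 13.60, seed granola 10.95, corn puffs 5.71 are the best per cm.
Taking protein crunch: 41 cm used, 612 in weekly sales.
Nothing else within 41 cm beats 612.

612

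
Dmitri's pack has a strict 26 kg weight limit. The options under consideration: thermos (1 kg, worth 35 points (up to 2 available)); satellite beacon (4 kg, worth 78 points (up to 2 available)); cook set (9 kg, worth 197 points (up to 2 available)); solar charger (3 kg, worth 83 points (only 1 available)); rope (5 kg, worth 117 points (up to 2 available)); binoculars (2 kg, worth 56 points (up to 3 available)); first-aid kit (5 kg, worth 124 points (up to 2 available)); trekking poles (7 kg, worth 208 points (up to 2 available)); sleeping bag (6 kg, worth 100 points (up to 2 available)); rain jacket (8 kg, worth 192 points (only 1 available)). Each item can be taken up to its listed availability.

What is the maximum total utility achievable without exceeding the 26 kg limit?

Greedy by ratio would take 2×thermos + solar charger + 3×binoculars + 2×trekking poles: 25 kg used, total 737.
Replace 2×binoculars with first-aid kit: the trade gains 12 net, giving 749 at 26 kg.

749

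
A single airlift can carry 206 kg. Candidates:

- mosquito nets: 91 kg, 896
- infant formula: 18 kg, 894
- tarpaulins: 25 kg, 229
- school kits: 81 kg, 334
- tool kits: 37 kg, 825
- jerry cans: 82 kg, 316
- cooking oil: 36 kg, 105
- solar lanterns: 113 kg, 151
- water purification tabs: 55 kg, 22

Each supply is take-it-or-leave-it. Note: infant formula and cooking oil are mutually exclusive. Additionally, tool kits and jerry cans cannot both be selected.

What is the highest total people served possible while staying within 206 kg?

2844

Taking mosquito nets + infant formula + tarpaulins + tool kits: 171 kg used, 2844 in people served.
Runner-up mosquito nets + infant formula + tool kits + water purification tabs tops out at 2637.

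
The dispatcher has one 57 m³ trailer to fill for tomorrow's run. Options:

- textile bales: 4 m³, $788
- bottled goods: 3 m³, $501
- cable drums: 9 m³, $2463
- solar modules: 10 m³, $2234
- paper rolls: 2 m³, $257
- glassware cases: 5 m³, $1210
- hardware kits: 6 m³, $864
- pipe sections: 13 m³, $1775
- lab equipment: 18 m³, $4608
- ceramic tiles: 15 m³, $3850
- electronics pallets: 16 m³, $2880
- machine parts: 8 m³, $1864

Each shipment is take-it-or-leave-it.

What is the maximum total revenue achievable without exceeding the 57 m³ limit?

14365

A density-first pass picks cable drums + paper rolls + glassware cases + lab equipment + ceramic tiles + machine parts — 14252 at 57 m³.
Dropping paper rolls and machine parts frees 10 m³; slotting in solar modules (10 m³) lifts the total to 14365 at 57 m³.
Next best is cable drums + paper rolls + glassware cases + lab equipment + ceramic tiles + machine parts at 14252 (57 m³) — short by 113.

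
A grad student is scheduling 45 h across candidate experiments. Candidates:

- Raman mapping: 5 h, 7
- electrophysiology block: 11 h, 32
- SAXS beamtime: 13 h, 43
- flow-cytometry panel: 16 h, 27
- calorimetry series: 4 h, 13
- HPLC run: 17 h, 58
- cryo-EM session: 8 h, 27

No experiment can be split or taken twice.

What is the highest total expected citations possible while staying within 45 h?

The ratio heuristic lands on SAXS beamtime + calorimetry series + HPLC run + cryo-EM session (141) but leaves 3 h idle.
Dropping cryo-EM session frees 8 h; slotting in electrophysiology block (11 h) lifts the total to 146 at 45 h.
An exhaustive check of the 128 subsets confirms 146.

146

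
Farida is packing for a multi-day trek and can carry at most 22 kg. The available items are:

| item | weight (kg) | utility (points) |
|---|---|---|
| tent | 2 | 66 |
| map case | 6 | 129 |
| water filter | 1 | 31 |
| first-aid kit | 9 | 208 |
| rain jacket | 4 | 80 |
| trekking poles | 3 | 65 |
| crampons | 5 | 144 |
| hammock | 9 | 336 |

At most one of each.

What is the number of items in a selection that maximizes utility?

4

The maximum utility within 22 kg is 675.
One optimal bundle: tent + map case + crampons + hammock (22 kg).
Any selection reaching 675 contains exactly 4 items.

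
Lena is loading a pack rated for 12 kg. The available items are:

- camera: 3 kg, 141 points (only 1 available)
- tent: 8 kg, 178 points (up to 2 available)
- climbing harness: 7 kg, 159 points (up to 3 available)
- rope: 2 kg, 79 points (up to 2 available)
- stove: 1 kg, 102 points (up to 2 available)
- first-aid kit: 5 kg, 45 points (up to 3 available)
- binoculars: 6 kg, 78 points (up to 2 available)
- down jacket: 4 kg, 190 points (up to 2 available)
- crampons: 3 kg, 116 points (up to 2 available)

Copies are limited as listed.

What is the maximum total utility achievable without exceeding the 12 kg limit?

Density check — stove 102.00, down jacket 47.50, camera 47.00 are the best per kg.
Taking rope + 2×stove + 2×down jacket: 12 kg used, 663 in utility.

663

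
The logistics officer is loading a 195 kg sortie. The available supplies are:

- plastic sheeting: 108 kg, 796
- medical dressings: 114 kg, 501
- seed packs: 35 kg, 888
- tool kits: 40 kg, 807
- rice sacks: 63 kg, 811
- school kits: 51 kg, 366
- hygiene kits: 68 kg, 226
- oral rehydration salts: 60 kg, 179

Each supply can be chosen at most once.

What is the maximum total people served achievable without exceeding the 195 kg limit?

2872

The ratio ordering already packs tightly: seed packs + tool kits + rice sacks + school kits, 189 kg, 2872.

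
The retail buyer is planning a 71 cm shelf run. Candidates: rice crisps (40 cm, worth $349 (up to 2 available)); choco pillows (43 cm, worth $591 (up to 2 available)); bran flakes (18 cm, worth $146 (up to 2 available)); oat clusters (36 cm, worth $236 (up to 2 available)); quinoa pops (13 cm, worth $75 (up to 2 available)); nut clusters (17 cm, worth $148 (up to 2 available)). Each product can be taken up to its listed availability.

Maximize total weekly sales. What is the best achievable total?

741

Greedy by ratio would take choco pillows + nut clusters: 60 cm used, total 739.
Replace nut clusters with 2×quinoa pops: the trade gains 2 net, giving 741 at 69 cm.
That's the maximum — no swap from here does better than 741.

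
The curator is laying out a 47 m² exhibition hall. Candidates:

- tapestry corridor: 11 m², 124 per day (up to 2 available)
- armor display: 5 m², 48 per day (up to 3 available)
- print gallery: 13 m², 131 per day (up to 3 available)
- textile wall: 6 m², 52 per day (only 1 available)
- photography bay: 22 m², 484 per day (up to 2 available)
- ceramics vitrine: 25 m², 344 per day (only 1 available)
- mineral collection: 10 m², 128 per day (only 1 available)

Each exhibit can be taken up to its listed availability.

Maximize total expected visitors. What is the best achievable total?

968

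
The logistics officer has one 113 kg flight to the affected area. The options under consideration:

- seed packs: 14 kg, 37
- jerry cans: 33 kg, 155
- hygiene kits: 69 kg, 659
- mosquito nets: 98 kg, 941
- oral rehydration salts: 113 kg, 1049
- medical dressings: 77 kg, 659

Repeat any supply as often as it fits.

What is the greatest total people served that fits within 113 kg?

Density check — mosquito nets 9.60, hygiene kits 9.55, oral rehydration salts 9.28, medical dressings 8.56 are the best per kg.
Taking the top-ratio supplies first gives seed packs + mosquito nets for 978 (112 kg).
Replace seed packs and mosquito nets with oral rehydration salts: the trade gains 71 net, giving 1049 at 113 kg.
Every other selection either busts 113 kg or fails to beat 1049.

1049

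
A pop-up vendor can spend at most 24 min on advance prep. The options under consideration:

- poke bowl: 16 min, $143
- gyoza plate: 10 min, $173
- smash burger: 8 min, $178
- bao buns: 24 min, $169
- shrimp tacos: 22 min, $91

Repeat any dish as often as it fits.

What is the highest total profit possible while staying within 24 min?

Taking 3×smash burger: 24 min used, 534 in profit.
That's the maximum — no swap from here does better than 534.

534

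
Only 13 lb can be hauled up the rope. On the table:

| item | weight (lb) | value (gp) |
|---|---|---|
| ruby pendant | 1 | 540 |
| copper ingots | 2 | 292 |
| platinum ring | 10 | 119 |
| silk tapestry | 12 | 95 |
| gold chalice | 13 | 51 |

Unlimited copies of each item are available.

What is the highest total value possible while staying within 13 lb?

The ratio ordering already packs tightly: 13×ruby pendant, 13 lb, 7020.

7020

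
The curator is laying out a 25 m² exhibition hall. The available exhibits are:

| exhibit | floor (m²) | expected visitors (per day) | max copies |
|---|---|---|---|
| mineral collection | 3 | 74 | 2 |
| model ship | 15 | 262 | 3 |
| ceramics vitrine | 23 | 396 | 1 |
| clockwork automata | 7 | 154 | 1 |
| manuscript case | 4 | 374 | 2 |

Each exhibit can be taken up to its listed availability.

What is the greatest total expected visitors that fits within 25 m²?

The ratio ordering already packs tightly: 2×mineral collection + clockwork automata + 2×manuscript case, 21 m², 1050.

1050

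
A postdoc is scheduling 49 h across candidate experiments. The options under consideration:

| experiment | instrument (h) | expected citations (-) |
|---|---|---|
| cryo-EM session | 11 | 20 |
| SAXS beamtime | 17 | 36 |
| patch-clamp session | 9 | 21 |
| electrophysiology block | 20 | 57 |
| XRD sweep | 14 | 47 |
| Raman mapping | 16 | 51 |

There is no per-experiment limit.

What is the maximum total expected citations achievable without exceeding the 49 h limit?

Density check — XRD sweep 3.36, Raman mapping 3.19, electrophysiology block 2.85, patch-clamp session 2.33 are the best per h.
Taking the top-ratio experiments first gives 3×XRD sweep for 141 (42 h).
Dropping 3×XRD sweep frees 42 h; slotting in 3×Raman mapping (48 h) lifts the total to 153 at 48 h.
That's the maximum — no swap from here does better than 153.

153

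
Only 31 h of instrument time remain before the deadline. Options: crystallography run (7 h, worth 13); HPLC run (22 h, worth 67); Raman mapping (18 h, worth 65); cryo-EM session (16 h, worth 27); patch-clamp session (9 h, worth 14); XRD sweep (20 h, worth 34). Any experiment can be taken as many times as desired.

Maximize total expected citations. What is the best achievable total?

81

Taking the top-ratio experiments first gives crystallography run + Raman mapping for 78 (25 h).
The 25 h tied up in crystallography run and Raman mapping is better spent on HPLC run + patch-clamp session — total rises to 81 (31 h).
Every other selection either busts 31 h or fails to beat 81.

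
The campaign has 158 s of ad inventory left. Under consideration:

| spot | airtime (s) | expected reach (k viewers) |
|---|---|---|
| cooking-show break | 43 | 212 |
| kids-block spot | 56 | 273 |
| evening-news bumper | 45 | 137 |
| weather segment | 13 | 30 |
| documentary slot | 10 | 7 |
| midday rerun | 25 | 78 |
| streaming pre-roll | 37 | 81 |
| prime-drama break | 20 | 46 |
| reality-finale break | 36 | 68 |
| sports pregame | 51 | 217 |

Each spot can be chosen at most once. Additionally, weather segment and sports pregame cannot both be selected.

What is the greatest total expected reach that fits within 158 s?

702

By expected reach per s: cooking-show break 4.93, kids-block spot 4.88, sports pregame 4.25 lead.
Best packing: cooking-show break + kids-block spot + sports pregame — 150 s, 702 total.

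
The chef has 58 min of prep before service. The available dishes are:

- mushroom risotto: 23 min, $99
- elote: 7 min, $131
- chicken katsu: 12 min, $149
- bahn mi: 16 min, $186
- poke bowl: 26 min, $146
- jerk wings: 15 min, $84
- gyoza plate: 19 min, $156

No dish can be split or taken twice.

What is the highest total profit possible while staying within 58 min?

By profit per min: elote 18.71, chicken katsu 12.42, bahn mi 11.62, gyoza plate 8.21 lead.
Taking elote + chicken katsu + bahn mi + gyoza plate: 54 min used, 622 in profit.

622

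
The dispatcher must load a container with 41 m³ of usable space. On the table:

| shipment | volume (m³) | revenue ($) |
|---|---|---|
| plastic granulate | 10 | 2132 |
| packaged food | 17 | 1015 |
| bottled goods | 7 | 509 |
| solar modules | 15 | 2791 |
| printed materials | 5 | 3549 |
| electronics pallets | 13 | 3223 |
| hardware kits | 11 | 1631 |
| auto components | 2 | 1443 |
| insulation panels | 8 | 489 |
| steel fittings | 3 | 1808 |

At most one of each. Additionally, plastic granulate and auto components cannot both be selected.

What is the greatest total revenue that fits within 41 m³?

By revenue per m³: auto components 721.50, printed materials 709.80, steel fittings 602.67, electronics pallets 247.92 lead.
Solar modules + printed materials + electronics pallets + auto components + steel fittings uses 38 of the 41 m³ and totals 12814.
No other feasible combination exceeds 12814.

12814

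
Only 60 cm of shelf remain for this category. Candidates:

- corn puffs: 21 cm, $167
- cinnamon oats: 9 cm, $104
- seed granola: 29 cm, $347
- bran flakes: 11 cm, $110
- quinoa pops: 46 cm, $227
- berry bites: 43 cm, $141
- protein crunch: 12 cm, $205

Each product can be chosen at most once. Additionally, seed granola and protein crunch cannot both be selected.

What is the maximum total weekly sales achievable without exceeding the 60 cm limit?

By weekly sales per cm: protein crunch 17.08, seed granola 11.97, cinnamon oats 11.56, bran flakes 10.00 lead.
Best packing: corn puffs + cinnamon oats + seed granola — 59 cm, 618 total.

618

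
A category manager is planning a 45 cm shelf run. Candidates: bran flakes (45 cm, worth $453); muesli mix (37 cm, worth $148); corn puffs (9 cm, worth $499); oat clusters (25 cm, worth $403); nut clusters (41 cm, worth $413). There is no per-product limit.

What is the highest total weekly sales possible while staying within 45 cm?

Taking 5×corn puffs: 45 cm used, 2495 in weekly sales.
Every other selection either busts 45 cm or fails to beat 2495.

2495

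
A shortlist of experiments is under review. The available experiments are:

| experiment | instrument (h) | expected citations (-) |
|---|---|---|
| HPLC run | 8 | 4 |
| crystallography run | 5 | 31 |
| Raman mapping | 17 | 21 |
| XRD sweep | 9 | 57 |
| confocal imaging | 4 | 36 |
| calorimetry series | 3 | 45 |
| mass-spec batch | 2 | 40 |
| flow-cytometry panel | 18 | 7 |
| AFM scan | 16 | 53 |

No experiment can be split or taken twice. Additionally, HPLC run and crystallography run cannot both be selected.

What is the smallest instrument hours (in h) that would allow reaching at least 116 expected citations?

9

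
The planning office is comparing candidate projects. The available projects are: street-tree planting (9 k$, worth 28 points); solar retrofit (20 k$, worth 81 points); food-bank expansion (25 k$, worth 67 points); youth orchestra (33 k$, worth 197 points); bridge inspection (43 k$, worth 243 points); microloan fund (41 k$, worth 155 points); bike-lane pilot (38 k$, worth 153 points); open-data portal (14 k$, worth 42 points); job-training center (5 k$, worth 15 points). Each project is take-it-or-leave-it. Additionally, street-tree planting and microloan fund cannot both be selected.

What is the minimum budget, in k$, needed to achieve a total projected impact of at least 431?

Need the lightest bundle worth ≥ 431.
youth orchestra + bridge inspection: 440 projected impact at 76 k$.
No combination under 76 k$ hits 431.

76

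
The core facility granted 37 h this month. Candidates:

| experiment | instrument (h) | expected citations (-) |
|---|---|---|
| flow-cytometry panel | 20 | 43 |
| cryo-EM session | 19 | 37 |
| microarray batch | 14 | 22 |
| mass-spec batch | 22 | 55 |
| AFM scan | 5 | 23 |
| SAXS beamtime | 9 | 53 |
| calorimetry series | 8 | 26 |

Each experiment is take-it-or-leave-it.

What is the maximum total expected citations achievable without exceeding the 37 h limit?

Greedy by ratio would take microarray batch + AFM scan + SAXS beamtime + calorimetry series: 36 h used, total 124.
Replace microarray batch and calorimetry series with mass-spec batch: the trade gains 7 net, giving 131 at 36 h.
Runner-up microarray batch + AFM scan + SAXS beamtime + calorimetry series tops out at 124.

131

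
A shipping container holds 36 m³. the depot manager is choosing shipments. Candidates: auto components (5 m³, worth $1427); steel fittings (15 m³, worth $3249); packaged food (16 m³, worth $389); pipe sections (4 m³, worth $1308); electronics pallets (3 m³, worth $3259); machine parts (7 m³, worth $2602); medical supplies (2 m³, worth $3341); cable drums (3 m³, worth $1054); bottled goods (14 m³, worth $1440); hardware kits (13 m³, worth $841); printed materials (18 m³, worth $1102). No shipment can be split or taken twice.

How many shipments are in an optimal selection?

6

The maximum revenue within 36 m³ is 15186.
For example auto components + steel fittings + pipe sections + electronics pallets + machine parts + medical supplies achieves it, using 36 m³.
Every optimal selection uses 6 shipments.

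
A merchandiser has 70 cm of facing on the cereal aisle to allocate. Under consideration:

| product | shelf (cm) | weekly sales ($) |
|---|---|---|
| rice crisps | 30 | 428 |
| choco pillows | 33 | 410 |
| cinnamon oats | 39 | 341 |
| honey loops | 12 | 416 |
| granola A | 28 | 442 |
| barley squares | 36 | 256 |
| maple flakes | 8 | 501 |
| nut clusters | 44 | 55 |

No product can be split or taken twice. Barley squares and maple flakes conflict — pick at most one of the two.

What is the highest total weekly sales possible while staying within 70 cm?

Greedy by ratio would take honey loops + granola A + maple flakes: 48 cm used, total 1359.
The 12 cm tied up in honey loops is better spent on rice crisps — total rises to 1371 (66 cm).
The closest alternative, honey loops + granola A + maple flakes, reaches only 1359.

1371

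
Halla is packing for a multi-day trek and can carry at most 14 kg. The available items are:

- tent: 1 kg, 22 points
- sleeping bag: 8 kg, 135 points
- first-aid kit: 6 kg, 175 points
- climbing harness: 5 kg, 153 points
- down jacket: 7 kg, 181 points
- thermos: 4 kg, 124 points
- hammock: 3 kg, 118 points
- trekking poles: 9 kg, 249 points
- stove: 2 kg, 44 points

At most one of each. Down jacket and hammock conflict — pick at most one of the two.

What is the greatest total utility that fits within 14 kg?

Density check — hammock 39.33, thermos 31.00, climbing harness 30.60, first-aid kit 29.17 are the best per kg.
Filling by ratio: tent + climbing harness + thermos + hammock for 417, with 1 kg left unused.
Dropping tent and thermos frees 5 kg; slotting in first-aid kit (6 kg) lifts the total to 446 at 14 kg.
An exhaustive check of the 512 subsets confirms 446.

446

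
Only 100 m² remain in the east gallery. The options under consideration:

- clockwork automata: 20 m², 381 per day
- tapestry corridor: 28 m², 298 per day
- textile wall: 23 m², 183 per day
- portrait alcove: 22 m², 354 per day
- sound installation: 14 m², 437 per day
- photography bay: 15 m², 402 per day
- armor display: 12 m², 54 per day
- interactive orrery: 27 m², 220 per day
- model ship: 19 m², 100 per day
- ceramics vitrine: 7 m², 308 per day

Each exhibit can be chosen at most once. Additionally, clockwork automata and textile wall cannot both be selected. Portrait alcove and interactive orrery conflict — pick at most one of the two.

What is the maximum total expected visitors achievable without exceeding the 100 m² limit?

1982

The ratio ordering already packs tightly: clockwork automata + portrait alcove + sound installation + photography bay + model ship + ceramics vitrine, 97 m², 1982.
Next best is clockwork automata + portrait alcove + sound installation + photography bay + armor display + ceramics vitrine at 1936 (90 m²) — short by 46.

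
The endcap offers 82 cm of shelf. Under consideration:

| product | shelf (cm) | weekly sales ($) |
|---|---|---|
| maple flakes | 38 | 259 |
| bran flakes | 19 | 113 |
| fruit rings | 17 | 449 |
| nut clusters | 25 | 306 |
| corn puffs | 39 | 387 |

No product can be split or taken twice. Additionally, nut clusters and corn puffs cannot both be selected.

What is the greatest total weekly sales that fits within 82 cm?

1014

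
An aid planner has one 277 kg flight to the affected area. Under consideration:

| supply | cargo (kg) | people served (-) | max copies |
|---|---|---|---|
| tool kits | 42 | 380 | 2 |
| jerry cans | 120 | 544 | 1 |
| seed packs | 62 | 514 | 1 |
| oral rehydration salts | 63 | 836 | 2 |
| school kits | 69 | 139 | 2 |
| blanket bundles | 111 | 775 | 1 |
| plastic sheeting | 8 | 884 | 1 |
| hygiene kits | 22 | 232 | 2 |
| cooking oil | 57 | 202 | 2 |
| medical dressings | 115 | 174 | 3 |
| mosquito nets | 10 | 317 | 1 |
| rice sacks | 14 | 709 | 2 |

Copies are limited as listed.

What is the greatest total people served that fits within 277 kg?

5185

Filling by ratio: tool kits + 2×oral rehydration salts + plastic sheeting + 2×hygiene kits + mosquito nets + 2×rice sacks for 5135, with 19 kg left unused.
Dropping 2×hygiene kits frees 44 kg; slotting in seed packs (62 kg) lifts the total to 5185 at 276 kg.
No other feasible combination exceeds 5185.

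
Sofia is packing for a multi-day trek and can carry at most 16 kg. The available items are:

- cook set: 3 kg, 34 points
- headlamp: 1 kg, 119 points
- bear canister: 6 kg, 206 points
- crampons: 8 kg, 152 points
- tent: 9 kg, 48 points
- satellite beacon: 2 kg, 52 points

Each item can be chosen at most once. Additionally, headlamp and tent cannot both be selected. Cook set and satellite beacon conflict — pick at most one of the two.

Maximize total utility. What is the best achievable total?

477

Best packing: headlamp + bear canister + crampons — 15 kg, 477 total.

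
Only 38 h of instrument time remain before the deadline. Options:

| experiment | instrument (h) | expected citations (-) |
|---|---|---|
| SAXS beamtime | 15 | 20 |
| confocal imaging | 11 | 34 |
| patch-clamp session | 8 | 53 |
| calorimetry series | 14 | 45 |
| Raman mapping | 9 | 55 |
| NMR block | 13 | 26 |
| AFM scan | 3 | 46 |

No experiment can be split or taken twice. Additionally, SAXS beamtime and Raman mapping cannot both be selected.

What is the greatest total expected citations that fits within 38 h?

199

Patch-clamp session + calorimetry series + Raman mapping + AFM scan uses 34 of the 38 h and totals 199.
Every other selection either busts 38 h or breaks a pairing rule or fails to beat 199.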